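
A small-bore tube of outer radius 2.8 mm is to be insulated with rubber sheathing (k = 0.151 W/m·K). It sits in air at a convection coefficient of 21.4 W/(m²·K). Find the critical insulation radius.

r_cr ≈ 7.06 mm

For a cylinder r_cr = k/h = 0.151/21.4
r_cr = 7.06 mm; since the bare radius (2.8 mm) is below r_cr, adding a thin layer of insulation will *increase* heat loss.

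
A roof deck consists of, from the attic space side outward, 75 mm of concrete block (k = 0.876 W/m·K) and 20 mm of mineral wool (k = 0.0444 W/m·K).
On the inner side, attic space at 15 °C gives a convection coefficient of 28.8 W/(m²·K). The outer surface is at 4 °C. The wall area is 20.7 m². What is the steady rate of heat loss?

Q ≈ 399 W

Model the wall as resistances in series:
R_inner film = 1/(h_i·A) = 1/(28.8×20.7) = 0.001677 K/W
R_concrete block = L/(kA) = 0.075/(0.876×20.7) = 0.004136 K/W
R_mineral wool = L/(kA) = 0.02/(0.0444×20.7) = 0.02176 K/W
R_total = 0.02757 K/W
Q = ΔT / R_total = 11 / 0.02757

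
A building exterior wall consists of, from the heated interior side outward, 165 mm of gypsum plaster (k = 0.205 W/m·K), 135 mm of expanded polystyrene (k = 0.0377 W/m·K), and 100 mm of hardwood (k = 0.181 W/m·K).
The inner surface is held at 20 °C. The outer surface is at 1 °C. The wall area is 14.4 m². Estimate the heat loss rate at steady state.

Q ≈ 55.4 W

Thermal resistances in series:
R_gypsum plaster = L/(kA) = 0.165/(0.205×14.4) = 0.05589 K/W
R_expanded polystyrene = L/(kA) = 0.135/(0.0377×14.4) = 0.2487 K/W
R_hardwood = L/(kA) = 0.1/(0.181×14.4) = 0.03837 K/W
R_total = 0.3429 K/W
Q = ΔT / R_total = 19 / 0.3429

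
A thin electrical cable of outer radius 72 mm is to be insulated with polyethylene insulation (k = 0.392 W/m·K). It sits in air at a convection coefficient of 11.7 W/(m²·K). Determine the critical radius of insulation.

For a cylinder r_cr = k/h = 0.392/11.7
r_cr = 33.5 mm; since the bare radius (72 mm) is above r_cr, any added insulation will reduce heat loss.

r_cr ≈ 33.5 mm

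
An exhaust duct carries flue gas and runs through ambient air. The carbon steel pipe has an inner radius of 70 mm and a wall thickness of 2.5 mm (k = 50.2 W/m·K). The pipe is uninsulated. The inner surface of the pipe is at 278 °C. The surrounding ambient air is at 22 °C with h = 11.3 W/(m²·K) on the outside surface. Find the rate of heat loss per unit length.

Per-layer cylindrical resistances, series-summed:
R_carbon steel pipe wall = ln(72.5/70)/(2π×50.2×1) = 1.113×10^-4 K/W
R_outer film = 1/(h_o·2πr_oL) = 1/(11.3×2π×0.0725×1) = 0.1943 K/W
R_total = 0.1944 K/W
Q = ΔT/R_total = 256/0.1944

q′ ≈ 1320 W/m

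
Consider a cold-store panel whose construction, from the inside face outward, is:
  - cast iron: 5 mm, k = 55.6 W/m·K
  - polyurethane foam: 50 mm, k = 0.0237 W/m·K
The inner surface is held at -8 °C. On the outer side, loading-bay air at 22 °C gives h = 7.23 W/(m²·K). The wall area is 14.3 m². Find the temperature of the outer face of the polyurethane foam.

Thermal resistances in series:
R_cast iron = L/(kA) = 0.005/(55.6×14.3) = 6.289×10^-6 K/W
R_polyurethane foam = L/(kA) = 0.05/(0.0237×14.3) = 0.1475 K/W
R_outer film = 1/(h_o·A) = 1/(7.23×14.3) = 0.009672 K/W
R_total = 0.1572 K/W;  Q = ΔT/R_total = 30/0.1572 = 190.8 W
T_interface = T_inner + Q·ΣR(inner→interface) = -8 + 191×0.1475

T ≈ 20.2 °C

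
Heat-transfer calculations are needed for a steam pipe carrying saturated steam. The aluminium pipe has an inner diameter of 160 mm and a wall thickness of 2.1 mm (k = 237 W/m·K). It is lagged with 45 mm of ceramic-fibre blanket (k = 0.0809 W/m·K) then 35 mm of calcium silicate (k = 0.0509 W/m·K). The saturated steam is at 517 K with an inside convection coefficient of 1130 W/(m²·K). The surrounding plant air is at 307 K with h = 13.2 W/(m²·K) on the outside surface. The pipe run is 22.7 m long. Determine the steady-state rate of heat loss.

For a radial system each layer contributes R = ln(r_out/r_in)/(2πkL); films add R = 1/(hA).
R_inner film = 1/(h_i·2πr₁L) = 1/(1130×2π×0.08×22.7) = 7.756×10^-5 K/W
R_aluminium pipe wall = ln(82.1/80)/(2π×237×22.7) = 7.665×10^-7 K/W
R_ceramic-fibre blanket = ln(127.1/82.1)/(2π×0.0809×22.7) = 0.03788 K/W
R_calcium silicate = ln(162.1/127.1)/(2π×0.0509×22.7) = 0.03351 K/W
R_outer film = 1/(h_o·2πr_oL) = 1/(13.2×2π×0.1621×22.7) = 0.003277 K/W
R_total = 0.07474 K/W
Q = ΔT/R_total = 210/0.07474

Q ≈ 2810 W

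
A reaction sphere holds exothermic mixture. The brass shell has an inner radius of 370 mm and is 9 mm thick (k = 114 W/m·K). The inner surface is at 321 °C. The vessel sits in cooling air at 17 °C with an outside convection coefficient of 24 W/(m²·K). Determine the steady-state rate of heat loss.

Q ≈ 13100 W

Each spherical layer contributes R = (1/r_i − 1/r_o)/(4πk):
R_brass shell = (1/0.37 − 1/0.379)/(4π×114) = 4.48×10^-5 K/W
R_outer film = 1/(h·4πr_o²) = 1/(24×4π×0.379²) = 0.02308 K/W
R_total = 0.02313 K/W
Q = ΔT/R_total = 304/0.02313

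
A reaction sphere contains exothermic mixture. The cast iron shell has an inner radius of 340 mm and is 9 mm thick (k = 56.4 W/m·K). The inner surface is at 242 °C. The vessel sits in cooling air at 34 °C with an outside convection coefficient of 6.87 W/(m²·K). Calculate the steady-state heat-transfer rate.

Radial (spherical) resistances in series:
R_cast iron shell = (1/0.34 − 1/0.349)/(4π×56.4) = 1.07×10^-4 K/W
R_outer film = 1/(h·4πr_o²) = 1/(6.87×4π×0.349²) = 0.0951 K/W
R_total = 0.09521 K/W
Q = ΔT/R_total = 208/0.09521

Q ≈ 2180 W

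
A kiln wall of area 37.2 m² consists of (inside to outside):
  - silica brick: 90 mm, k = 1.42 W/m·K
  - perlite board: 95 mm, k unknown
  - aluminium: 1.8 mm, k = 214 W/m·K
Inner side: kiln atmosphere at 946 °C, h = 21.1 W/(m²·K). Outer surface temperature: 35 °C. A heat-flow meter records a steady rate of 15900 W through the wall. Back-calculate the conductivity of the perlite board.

Series thermal resistances:
R_inner film = 1/(h_i·A) = 1/(21.1×37.2) = 0.001274 K/W
R_silica brick = L/(kA) = 0.09/(1.42×37.2) = 0.001704 K/W
R_aluminium = L/(kA) = 0.0018/(214×37.2) = 2.261×10^-7 K/W
Sum of known resistances R_other = 0.002978 K/W
Total R = ΔT/Q = 911/15900 = 0.0573 K/W
R_perlite board = R_total − R_other = 0.05432 K/W
k = L/(R·A) = 0.095/(0.05432×37.2)

k ≈ 0.047 W/(m·K)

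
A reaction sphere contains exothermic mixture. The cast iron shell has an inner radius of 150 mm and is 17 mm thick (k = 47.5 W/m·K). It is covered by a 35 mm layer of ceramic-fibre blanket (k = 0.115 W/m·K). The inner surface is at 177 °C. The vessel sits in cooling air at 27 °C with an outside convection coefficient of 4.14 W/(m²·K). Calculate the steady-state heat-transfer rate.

Spherical conduction: R = (1/r_in − 1/r_out)/(4πk) per layer; series-sum.
R_cast iron shell = (1/0.15 − 1/0.167)/(4π×47.5) = 0.001137 K/W
R_ceramic-fibre blanket = (1/0.167 − 1/0.202)/(4π×0.115) = 0.7179 K/W
R_outer film = 1/(h·4πr_o²) = 1/(4.14×4π×0.202²) = 0.4711 K/W
R_total = 1.19 K/W
Q = ΔT/R_total = 150/1.19

Q ≈ 126 W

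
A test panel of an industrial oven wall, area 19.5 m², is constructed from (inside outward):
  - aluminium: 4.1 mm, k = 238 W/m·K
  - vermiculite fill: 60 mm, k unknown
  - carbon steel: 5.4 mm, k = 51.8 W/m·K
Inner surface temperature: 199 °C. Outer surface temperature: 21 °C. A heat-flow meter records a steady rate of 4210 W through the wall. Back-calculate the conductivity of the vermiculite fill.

Using the resistance-network approach (series):
R_aluminium = L/(kA) = 0.0041/(238×19.5) = 8.834×10^-7 K/W
R_carbon steel = L/(kA) = 0.0054/(51.8×19.5) = 5.346×10^-6 K/W
Sum of known resistances R_other = 6.229×10^-6 K/W
Total R = ΔT/Q = 178/4210 = 0.04228 K/W
R_vermiculite fill = R_total − R_other = 0.04227 K/W
k = L/(R·A) = 0.06/(0.04227×19.5)

k ≈ 0.0728 W/(m·K)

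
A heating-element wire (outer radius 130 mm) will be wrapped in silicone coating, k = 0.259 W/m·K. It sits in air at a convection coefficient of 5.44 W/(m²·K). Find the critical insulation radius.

r_cr ≈ 47.6 mm

For a cylinder r_cr = k/h = 0.259/5.44
r_cr = 47.6 mm; since the bare radius (130 mm) is above r_cr, any added insulation will reduce heat loss.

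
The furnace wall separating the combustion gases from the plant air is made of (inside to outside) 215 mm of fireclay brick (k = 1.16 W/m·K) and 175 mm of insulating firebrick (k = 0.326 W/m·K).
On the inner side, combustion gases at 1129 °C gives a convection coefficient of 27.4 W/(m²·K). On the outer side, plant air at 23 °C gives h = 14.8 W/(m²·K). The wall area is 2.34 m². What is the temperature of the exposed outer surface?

T ≈ 113 °C

Using the resistance-network approach (series):
R_inner film = 1/(h_i·A) = 1/(27.4×2.34) = 0.0156 K/W
R_fireclay brick = L/(kA) = 0.215/(1.16×2.34) = 0.07921 K/W
R_insulating firebrick = L/(kA) = 0.175/(0.326×2.34) = 0.2294 K/W
R_outer film = 1/(h_o·A) = 1/(14.8×2.34) = 0.02888 K/W
R_total = 0.3531 K/W;  Q = ΔT/R_total = 1106/0.3531 = 3132 W
T_interface = T_inner − Q·ΣR(inner→interface) = 1129 − 3130×0.3242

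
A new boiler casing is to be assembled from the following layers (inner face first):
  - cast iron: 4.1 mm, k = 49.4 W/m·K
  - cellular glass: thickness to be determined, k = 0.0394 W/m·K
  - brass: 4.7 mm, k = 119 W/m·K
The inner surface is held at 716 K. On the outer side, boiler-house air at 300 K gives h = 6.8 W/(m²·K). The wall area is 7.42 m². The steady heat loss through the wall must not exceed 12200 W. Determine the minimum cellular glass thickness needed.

L ≈ 4.17 mm

Model the wall as resistances in series:
R_cast iron = L/(kA) = 0.0041/(49.4×7.42) = 1.119×10^-5 K/W
R_brass = L/(kA) = 0.0047/(119×7.42) = 5.323×10^-6 K/W
R_outer film = 1/(h_o·A) = 1/(6.8×7.42) = 0.01982 K/W
Sum of the known resistances R_other = 0.01984 K/W
Required total resistance R_tot = ΔT/Q_allow = 416/12200 = 0.0341 K/W
R_cellular glass = R_tot − R_other = 0.01426 K/W
L = R·k·A = 0.01426×0.0394×7.42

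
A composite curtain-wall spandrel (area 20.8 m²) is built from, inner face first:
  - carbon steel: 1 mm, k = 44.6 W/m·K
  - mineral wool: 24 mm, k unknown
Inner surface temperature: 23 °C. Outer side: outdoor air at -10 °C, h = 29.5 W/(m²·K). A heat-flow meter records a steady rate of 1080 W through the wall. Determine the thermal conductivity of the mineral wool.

Model the wall as resistances in series:
R_carbon steel = L/(kA) = 0.001/(44.6×20.8) = 1.078×10^-6 K/W
R_outer film = 1/(h_o·A) = 1/(29.5×20.8) = 0.00163 K/W
Sum of known resistances R_other = 0.001631 K/W
Total R = ΔT/Q = 33/1080 = 0.03056 K/W
R_mineral wool = R_total − R_other = 0.02892 K/W
k = L/(R·A) = 0.024/(0.02892×20.8)

k ≈ 0.0399 W/(m·K)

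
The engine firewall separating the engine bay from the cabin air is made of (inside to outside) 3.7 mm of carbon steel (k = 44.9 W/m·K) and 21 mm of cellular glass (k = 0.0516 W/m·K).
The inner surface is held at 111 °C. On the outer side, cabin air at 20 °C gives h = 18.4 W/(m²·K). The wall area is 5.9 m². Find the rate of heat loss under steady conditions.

Model the wall as resistances in series:
R_carbon steel = L/(kA) = 0.0037/(44.9×5.9) = 1.397×10^-5 K/W
R_cellular glass = L/(kA) = 0.021/(0.0516×5.9) = 0.06898 K/W
R_outer film = 1/(h_o·A) = 1/(18.4×5.9) = 0.009211 K/W
R_total = 0.0782 K/W
Q = ΔT / R_total = 91 / 0.0782

Q ≈ 1160 W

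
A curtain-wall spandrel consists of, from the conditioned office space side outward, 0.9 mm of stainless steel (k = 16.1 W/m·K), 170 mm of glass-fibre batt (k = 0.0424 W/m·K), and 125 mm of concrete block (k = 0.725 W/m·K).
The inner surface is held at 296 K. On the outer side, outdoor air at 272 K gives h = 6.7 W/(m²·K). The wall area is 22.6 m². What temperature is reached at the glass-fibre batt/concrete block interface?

Treating each layer as a thermal resistance in series:
R_stainless steel = L/(kA) = 0.0009/(16.1×22.6) = 2.473×10^-6 K/W
R_glass-fibre batt = L/(kA) = 0.17/(0.0424×22.6) = 0.1774 K/W
R_concrete block = L/(kA) = 0.125/(0.725×22.6) = 0.007629 K/W
R_outer film = 1/(h_o·A) = 1/(6.7×22.6) = 0.006604 K/W
R_total = 0.1916 K/W;  Q = ΔT/R_total = 24/0.1916 = 125.2 W
T_interface = T_inner − Q·ΣR(inner→interface) = 296 − 125×0.1774

T ≈ 274 K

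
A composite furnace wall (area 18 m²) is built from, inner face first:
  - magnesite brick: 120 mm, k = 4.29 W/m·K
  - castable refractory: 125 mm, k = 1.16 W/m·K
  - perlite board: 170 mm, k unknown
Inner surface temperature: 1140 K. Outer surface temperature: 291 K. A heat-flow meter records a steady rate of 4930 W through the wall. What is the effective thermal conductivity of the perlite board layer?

k ≈ 0.0574 W/(m·K)

Using the resistance-network approach (series):
R_magnesite brick = L/(kA) = 0.12/(4.29×18) = 0.001554 K/W
R_castable refractory = L/(kA) = 0.125/(1.16×18) = 0.005987 K/W
Sum of known resistances R_other = 0.007541 K/W
Total R = ΔT/Q = 849/4930 = 0.1722 K/W
R_perlite board = R_total − R_other = 0.1647 K/W
k = L/(R·A) = 0.17/(0.1647×18)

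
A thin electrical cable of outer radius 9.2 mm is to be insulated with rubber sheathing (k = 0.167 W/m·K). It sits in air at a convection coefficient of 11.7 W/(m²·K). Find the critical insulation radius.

For a cylinder r_cr = k/h = 0.167/11.7
r_cr = 14.3 mm; since the bare radius (9.2 mm) is below r_cr, adding a thin layer of insulation will *increase* heat loss.

r_cr ≈ 14.3 mm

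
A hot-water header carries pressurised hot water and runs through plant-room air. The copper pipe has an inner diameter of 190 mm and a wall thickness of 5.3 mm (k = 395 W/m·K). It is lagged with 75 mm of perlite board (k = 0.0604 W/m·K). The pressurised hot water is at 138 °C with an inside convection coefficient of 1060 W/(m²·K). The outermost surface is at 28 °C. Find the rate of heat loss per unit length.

q′ ≈ 74.7 W/m

Treating each annulus and film as a series resistance:
R_inner film = 1/(h_i·2πr₁L) = 1/(1060×2π×0.095×1) = 0.00158 K/W
R_copper pipe wall = ln(100.3/95)/(2π×395×1) = 2.187×10^-5 K/W
R_perlite board = ln(175.3/100.3)/(2π×0.0604×1) = 1.471 K/W
R_total = 1.473 K/W
Q = ΔT/R_total = 110/1.473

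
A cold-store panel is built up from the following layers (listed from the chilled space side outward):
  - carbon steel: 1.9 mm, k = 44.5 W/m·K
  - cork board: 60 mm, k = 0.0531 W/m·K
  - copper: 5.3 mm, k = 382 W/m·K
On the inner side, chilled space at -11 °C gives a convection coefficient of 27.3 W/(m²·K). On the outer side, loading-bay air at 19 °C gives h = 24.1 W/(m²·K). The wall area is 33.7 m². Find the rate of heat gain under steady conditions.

Using the resistance-network approach (series):
R_inner film = 1/(h_i·A) = 1/(27.3×33.7) = 0.001087 K/W
R_carbon steel = L/(kA) = 0.0019/(44.5×33.7) = 1.267×10^-6 K/W
R_cork board = L/(kA) = 0.06/(0.0531×33.7) = 0.03353 K/W
R_copper = L/(kA) = 0.0053/(382×33.7) = 4.117×10^-7 K/W
R_outer film = 1/(h_o·A) = 1/(24.1×33.7) = 0.001231 K/W
R_total = 0.03585 K/W
Q = ΔT / R_total = 30 / 0.03585

Q ≈ 837 W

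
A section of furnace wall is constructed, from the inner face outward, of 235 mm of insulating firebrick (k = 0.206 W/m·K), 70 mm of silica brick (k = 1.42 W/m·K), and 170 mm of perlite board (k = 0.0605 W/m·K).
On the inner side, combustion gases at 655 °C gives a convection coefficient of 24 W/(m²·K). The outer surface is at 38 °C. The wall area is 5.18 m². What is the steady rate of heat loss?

Q ≈ 791 W

Using the resistance-network approach (series):
R_inner film = 1/(h_i·A) = 1/(24×5.18) = 0.008044 K/W
R_insulating firebrick = L/(kA) = 0.235/(0.206×5.18) = 0.2202 K/W
R_silica brick = L/(kA) = 0.07/(1.42×5.18) = 0.009517 K/W
R_perlite board = L/(kA) = 0.17/(0.0605×5.18) = 0.5425 K/W
R_total = 0.7802 K/W
Q = ΔT / R_total = 617 / 0.7802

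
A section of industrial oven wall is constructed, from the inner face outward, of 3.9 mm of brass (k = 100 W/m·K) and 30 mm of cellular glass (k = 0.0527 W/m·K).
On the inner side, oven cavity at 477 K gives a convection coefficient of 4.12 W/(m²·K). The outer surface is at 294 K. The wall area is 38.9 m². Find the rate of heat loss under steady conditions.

Q ≈ 8770 W

Thermal resistances in series:
R_inner film = 1/(h_i·A) = 1/(4.12×38.9) = 0.00624 K/W
R_brass = L/(kA) = 0.0039/(100×38.9) = 1.003×10^-6 K/W
R_cellular glass = L/(kA) = 0.03/(0.0527×38.9) = 0.01463 K/W
R_total = 0.02087 K/W
Q = ΔT / R_total = 183 / 0.02087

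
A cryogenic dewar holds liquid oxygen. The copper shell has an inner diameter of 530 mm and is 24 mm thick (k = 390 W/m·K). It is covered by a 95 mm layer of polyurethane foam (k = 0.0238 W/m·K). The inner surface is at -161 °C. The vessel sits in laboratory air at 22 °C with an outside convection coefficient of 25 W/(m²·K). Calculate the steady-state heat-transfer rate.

Radial (spherical) resistances in series:
R_copper shell = (1/0.265 − 1/0.289)/(4π×390) = 6.394×10^-5 K/W
R_polyurethane foam = (1/0.289 − 1/0.384)/(4π×0.0238) = 2.862 K/W
R_outer film = 1/(h·4πr_o²) = 1/(25×4π×0.384²) = 0.02159 K/W
R_total = 2.884 K/W
Q = ΔT/R_total = 183/2.884

Q ≈ 63.5 W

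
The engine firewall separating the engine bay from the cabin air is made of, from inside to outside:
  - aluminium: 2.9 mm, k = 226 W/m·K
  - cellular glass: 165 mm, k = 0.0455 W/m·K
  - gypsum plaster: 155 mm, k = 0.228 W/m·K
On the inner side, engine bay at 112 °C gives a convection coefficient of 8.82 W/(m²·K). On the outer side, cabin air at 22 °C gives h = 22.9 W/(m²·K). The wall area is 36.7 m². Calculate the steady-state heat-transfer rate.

Q ≈ 740 W

Using the resistance-network approach (series):
R_inner film = 1/(h_i·A) = 1/(8.82×36.7) = 0.003089 K/W
R_aluminium = L/(kA) = 0.0029/(226×36.7) = 3.496×10^-7 K/W
R_cellular glass = L/(kA) = 0.165/(0.0455×36.7) = 0.09881 K/W
R_gypsum plaster = L/(kA) = 0.155/(0.228×36.7) = 0.01852 K/W
R_outer film = 1/(h_o·A) = 1/(22.9×36.7) = 0.00119 K/W
R_total = 0.1216 K/W
Q = ΔT / R_total = 90 / 0.1216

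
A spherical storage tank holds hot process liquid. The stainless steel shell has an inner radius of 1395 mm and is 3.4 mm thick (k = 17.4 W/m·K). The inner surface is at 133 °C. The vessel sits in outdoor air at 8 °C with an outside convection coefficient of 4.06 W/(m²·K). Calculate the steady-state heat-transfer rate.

Each spherical layer contributes R = (1/r_i − 1/r_o)/(4πk):
R_stainless steel shell = (1/1.395 − 1/1.3984)/(4π×17.4) = 7.971×10^-6 K/W
R_outer film = 1/(h·4πr_o²) = 1/(4.06×4π×1.3984²) = 0.01002 K/W
R_total = 0.01003 K/W
Q = ΔT/R_total = 125/0.01003

Q ≈ 12500 W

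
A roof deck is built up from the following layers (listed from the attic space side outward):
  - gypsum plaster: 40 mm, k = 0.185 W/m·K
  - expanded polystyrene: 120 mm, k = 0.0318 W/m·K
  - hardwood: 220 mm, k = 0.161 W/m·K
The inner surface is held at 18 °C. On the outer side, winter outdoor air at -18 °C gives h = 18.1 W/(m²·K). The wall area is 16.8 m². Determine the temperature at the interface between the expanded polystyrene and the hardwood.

T ≈ -8.54 °C

Series thermal resistances:
R_gypsum plaster = L/(kA) = 0.04/(0.185×16.8) = 0.01287 K/W
R_expanded polystyrene = L/(kA) = 0.12/(0.0318×16.8) = 0.2246 K/W
R_hardwood = L/(kA) = 0.22/(0.161×16.8) = 0.08134 K/W
R_outer film = 1/(h_o·A) = 1/(18.1×16.8) = 0.003289 K/W
R_total = 0.3221 K/W;  Q = ΔT/R_total = 36/0.3221 = 111.8 W
T_interface = T_inner − Q·ΣR(inner→interface) = 18 − 112×0.2375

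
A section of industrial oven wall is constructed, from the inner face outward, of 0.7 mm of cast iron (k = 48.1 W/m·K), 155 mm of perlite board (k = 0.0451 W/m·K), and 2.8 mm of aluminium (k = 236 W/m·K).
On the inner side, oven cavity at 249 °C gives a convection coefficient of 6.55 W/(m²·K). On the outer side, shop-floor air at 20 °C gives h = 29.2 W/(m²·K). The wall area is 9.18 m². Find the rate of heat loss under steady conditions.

Series thermal resistances:
R_inner film = 1/(h_i·A) = 1/(6.55×9.18) = 0.01663 K/W
R_cast iron = L/(kA) = 0.0007/(48.1×9.18) = 1.585×10^-6 K/W
R_perlite board = L/(kA) = 0.155/(0.0451×9.18) = 0.3744 K/W
R_aluminium = L/(kA) = 0.0028/(236×9.18) = 1.292×10^-6 K/W
R_outer film = 1/(h_o·A) = 1/(29.2×9.18) = 0.003731 K/W
R_total = 0.3947 K/W
Q = ΔT / R_total = 229 / 0.3947

Q ≈ 580 W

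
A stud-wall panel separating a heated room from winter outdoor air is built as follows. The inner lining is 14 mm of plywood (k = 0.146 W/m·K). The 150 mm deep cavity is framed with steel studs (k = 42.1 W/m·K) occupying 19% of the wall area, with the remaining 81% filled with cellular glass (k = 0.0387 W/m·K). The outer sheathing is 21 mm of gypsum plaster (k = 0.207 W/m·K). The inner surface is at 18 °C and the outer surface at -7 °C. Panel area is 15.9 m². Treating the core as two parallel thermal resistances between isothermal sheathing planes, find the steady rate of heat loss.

Sheathing layers in series; stud and cavity paths in parallel between them.
R_inner = 0.014/(0.146×15.9) = 0.006031 K/W
R_stud  = 0.15/(42.1×0.19×15.9) = 0.001179 K/W
R_cav   = 0.15/(0.0387×0.81×15.9) = 0.301 K/W
1/R_core = 1/R_stud + 1/R_cav → R_core = 0.001175 K/W
R_outer = 0.021/(0.207×15.9) = 0.00638 K/W
R_total = 0.01359 K/W
Q = ΔT/R_total = 25/0.01359

Q ≈ 1840 W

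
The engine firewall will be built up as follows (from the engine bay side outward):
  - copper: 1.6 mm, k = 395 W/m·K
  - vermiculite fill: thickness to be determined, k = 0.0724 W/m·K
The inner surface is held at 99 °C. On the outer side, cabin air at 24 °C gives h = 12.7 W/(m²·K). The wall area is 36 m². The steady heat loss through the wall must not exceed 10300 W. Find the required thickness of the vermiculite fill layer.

Model the wall as resistances in series:
R_copper = L/(kA) = 0.0016/(395×36) = 1.125×10^-7 K/W
R_outer film = 1/(h_o·A) = 1/(12.7×36) = 0.002187 K/W
Sum of the known resistances R_other = 0.002187 K/W
Required total resistance R_tot = ΔT/Q_allow = 75/10300 = 0.007282 K/W
R_vermiculite fill = R_tot − R_other = 0.005094 K/W
L = R·k·A = 0.005094×0.0724×36

L ≈ 13.3 mm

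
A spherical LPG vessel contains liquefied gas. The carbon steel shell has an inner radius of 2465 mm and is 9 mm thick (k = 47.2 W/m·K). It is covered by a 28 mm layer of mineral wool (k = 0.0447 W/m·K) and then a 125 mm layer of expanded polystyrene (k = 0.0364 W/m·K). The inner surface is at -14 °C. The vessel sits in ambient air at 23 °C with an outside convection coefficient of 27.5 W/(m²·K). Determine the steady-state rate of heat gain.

Q ≈ 739 W

Radial (spherical) resistances in series:
R_carbon steel shell = (1/2.465 − 1/2.474)/(4π×47.2) = 2.488×10^-6 K/W
R_mineral wool = (1/2.474 − 1/2.502)/(4π×0.0447) = 0.008053 K/W
R_expanded polystyrene = (1/2.502 − 1/2.627)/(4π×0.0364) = 0.04158 K/W
R_outer film = 1/(h·4πr_o²) = 1/(27.5×4π×2.627²) = 4.193×10^-4 K/W
R_total = 0.05005 K/W
Q = ΔT/R_total = 37/0.05005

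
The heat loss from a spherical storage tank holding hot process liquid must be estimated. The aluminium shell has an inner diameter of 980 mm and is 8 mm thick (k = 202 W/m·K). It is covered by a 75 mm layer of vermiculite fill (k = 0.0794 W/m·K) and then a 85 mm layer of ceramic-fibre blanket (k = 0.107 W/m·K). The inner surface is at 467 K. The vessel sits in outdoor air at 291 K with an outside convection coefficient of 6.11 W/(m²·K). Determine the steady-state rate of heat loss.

Radial (spherical) resistances in series:
R_aluminium shell = (1/0.49 − 1/0.498)/(4π×202) = 1.292×10^-5 K/W
R_vermiculite fill = (1/0.498 − 1/0.573)/(4π×0.0794) = 0.2634 K/W
R_ceramic-fibre blanket = (1/0.573 − 1/0.658)/(4π×0.107) = 0.1677 K/W
R_outer film = 1/(h·4πr_o²) = 1/(6.11×4π×0.658²) = 0.03008 K/W
R_total = 0.4612 K/W
Q = ΔT/R_total = 176/0.4612

Q ≈ 382 W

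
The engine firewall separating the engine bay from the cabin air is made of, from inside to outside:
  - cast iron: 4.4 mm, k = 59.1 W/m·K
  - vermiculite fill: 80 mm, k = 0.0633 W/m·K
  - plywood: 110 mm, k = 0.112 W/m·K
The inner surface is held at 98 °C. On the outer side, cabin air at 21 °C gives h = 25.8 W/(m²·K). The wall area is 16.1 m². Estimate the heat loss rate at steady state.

Q ≈ 543 W

Thermal resistances in series:
R_cast iron = L/(kA) = 0.0044/(59.1×16.1) = 4.624×10^-6 K/W
R_vermiculite fill = L/(kA) = 0.08/(0.0633×16.1) = 0.0785 K/W
R_plywood = L/(kA) = 0.11/(0.112×16.1) = 0.061 K/W
R_outer film = 1/(h_o·A) = 1/(25.8×16.1) = 0.002407 K/W
R_total = 0.1419 K/W
Q = ΔT / R_total = 77 / 0.1419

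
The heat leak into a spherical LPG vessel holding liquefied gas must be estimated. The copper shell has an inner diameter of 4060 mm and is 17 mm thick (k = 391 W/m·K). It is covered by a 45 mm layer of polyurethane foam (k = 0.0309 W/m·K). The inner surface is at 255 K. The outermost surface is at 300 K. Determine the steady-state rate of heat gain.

Each spherical layer contributes R = (1/r_i − 1/r_o)/(4πk):
R_copper shell = (1/2.03 − 1/2.047)/(4π×391) = 8.326×10^-7 K/W
R_polyurethane foam = (1/2.047 − 1/2.092)/(4π×0.0309) = 0.02706 K/W
R_total = 0.02706 K/W
Q = ΔT/R_total = 45/0.02706

Q ≈ 1660 W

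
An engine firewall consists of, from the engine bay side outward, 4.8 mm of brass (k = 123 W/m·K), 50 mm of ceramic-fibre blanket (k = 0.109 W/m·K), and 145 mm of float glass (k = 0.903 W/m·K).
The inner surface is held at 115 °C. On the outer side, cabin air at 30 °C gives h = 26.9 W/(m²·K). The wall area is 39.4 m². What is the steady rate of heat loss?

Q ≈ 5100 W

Series thermal resistances:
R_brass = L/(kA) = 0.0048/(123×39.4) = 9.905×10^-7 K/W
R_ceramic-fibre blanket = L/(kA) = 0.05/(0.109×39.4) = 0.01164 K/W
R_float glass = L/(kA) = 0.145/(0.903×39.4) = 0.004076 K/W
R_outer film = 1/(h_o·A) = 1/(26.9×39.4) = 9.435×10^-4 K/W
R_total = 0.01666 K/W
Q = ΔT / R_total = 85 / 0.01666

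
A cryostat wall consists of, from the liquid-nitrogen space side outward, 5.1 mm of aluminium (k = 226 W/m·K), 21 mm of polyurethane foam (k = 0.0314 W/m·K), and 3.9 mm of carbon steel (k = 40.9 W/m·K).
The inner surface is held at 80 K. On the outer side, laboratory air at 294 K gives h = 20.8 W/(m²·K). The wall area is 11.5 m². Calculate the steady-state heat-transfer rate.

Thermal resistances in series:
R_aluminium = L/(kA) = 0.0051/(226×11.5) = 1.962×10^-6 K/W
R_polyurethane foam = L/(kA) = 0.021/(0.0314×11.5) = 0.05816 K/W
R_carbon steel = L/(kA) = 0.0039/(40.9×11.5) = 8.292×10^-6 K/W
R_outer film = 1/(h_o·A) = 1/(20.8×11.5) = 0.004181 K/W
R_total = 0.06235 K/W
Q = ΔT / R_total = 214 / 0.06235

Q ≈ 3430 W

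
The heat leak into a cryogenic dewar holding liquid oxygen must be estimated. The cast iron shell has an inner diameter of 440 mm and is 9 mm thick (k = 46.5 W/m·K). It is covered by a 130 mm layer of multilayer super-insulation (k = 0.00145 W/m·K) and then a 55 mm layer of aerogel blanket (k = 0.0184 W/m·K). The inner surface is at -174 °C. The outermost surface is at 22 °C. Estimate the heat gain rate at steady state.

Spherical conduction: R = (1/r_in − 1/r_out)/(4πk) per layer; series-sum.
R_cast iron shell = (1/0.22 − 1/0.229)/(4π×46.5) = 3.057×10^-4 K/W
R_multilayer super-insulation = (1/0.229 − 1/0.359)/(4π×0.00145) = 86.78 K/W
R_aerogel blanket = (1/0.359 − 1/0.414)/(4π×0.0184) = 1.6 K/W
R_total = 88.38 K/W
Q = ΔT/R_total = 196/88.38

Q ≈ 2.22 W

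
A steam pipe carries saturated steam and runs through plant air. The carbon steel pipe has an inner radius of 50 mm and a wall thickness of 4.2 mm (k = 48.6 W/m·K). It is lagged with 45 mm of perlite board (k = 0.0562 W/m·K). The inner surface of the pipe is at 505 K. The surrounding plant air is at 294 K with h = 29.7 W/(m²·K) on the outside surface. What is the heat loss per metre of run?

Radial resistances (cylindrical: R_cond = ln(r_o/r_i)/(2πkL), R_conv = 1/(h·2πrL)):
R_carbon steel pipe wall = ln(54.2/50)/(2π×48.6×1) = 2.641×10^-4 K/W
R_perlite board = ln(99.2/54.2)/(2π×0.0562×1) = 1.712 K/W
R_outer film = 1/(h_o·2πr_oL) = 1/(29.7×2π×0.0992×1) = 0.05402 K/W
R_total = 1.766 K/W
Q = ΔT/R_total = 211/1.766

q′ ≈ 119 W/m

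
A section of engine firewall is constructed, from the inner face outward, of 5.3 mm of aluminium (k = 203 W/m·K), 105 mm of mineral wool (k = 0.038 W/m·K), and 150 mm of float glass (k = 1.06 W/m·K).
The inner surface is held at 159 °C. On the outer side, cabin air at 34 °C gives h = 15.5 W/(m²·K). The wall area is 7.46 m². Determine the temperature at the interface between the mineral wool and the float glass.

Using the resistance-network approach (series):
R_aluminium = L/(kA) = 0.0053/(203×7.46) = 3.5×10^-6 K/W
R_mineral wool = L/(kA) = 0.105/(0.038×7.46) = 0.3704 K/W
R_float glass = L/(kA) = 0.15/(1.06×7.46) = 0.01897 K/W
R_outer film = 1/(h_o·A) = 1/(15.5×7.46) = 0.008648 K/W
R_total = 0.398 K/W;  Q = ΔT/R_total = 125/0.398 = 314.1 W
T_interface = T_inner − Q·ΣR(inner→interface) = 159 − 314×0.3704

T ≈ 42.7 °C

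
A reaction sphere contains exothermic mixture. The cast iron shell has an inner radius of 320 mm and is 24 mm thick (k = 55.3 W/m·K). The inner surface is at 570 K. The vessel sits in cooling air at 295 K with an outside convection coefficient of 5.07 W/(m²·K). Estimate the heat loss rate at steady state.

Q ≈ 2070 W

Each spherical layer contributes R = (1/r_i − 1/r_o)/(4πk):
R_cast iron shell = (1/0.32 − 1/0.344)/(4π×55.3) = 3.137×10^-4 K/W
R_outer film = 1/(h·4πr_o²) = 1/(5.07×4π×0.344²) = 0.1326 K/W
R_total = 0.133 K/W
Q = ΔT/R_total = 275/0.133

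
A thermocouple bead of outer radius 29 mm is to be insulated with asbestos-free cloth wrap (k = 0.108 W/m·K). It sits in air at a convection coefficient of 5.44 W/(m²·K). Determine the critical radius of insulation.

For a sphere r_cr = 2k/h = 2×0.108/5.44
r_cr = 39.7 mm; since the bare radius (29 mm) is below r_cr, adding a thin layer of insulation will *increase* heat loss.

r_cr ≈ 39.7 mm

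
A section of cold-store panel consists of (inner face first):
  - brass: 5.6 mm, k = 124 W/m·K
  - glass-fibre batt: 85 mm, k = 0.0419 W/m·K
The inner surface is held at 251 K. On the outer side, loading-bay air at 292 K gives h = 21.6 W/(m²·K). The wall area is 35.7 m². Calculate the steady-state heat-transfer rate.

Q ≈ 705 W

Model the wall as resistances in series:
R_brass = L/(kA) = 0.0056/(124×35.7) = 1.265×10^-6 K/W
R_glass-fibre batt = L/(kA) = 0.085/(0.0419×35.7) = 0.05682 K/W
R_outer film = 1/(h_o·A) = 1/(21.6×35.7) = 0.001297 K/W
R_total = 0.05812 K/W
Q = ΔT / R_total = 41 / 0.05812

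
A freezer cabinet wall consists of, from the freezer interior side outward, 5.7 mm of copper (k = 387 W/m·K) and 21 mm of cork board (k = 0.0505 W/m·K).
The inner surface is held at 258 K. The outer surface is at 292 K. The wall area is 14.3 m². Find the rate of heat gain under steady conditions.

Q ≈ 1170 W

Using the resistance-network approach (series):
R_copper = L/(kA) = 0.0057/(387×14.3) = 1.03×10^-6 K/W
R_cork board = L/(kA) = 0.021/(0.0505×14.3) = 0.02908 K/W
R_total = 0.02908 K/W
Q = ΔT / R_total = 34 / 0.02908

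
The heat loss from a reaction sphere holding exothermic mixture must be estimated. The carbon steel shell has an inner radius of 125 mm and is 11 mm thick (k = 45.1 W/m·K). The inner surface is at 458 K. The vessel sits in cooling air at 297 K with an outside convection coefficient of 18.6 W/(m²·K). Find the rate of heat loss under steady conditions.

Radial (spherical) resistances in series:
R_carbon steel shell = (1/0.125 − 1/0.136)/(4π×45.1) = 0.001142 K/W
R_outer film = 1/(h·4πr_o²) = 1/(18.6×4π×0.136²) = 0.2313 K/W
R_total = 0.2325 K/W
Q = ΔT/R_total = 161/0.2325

Q ≈ 693 W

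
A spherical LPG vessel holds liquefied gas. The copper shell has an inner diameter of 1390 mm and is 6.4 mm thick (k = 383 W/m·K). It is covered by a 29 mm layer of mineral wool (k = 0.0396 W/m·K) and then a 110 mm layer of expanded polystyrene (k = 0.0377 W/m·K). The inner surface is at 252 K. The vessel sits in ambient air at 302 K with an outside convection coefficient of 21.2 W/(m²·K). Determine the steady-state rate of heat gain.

Each spherical layer contributes R = (1/r_i − 1/r_o)/(4πk):
R_copper shell = (1/0.695 − 1/0.7014)/(4π×383) = 2.728×10^-6 K/W
R_mineral wool = (1/0.7014 − 1/0.7304)/(4π×0.0396) = 0.1138 K/W
R_expanded polystyrene = (1/0.7304 − 1/0.8404)/(4π×0.0377) = 0.3783 K/W
R_outer film = 1/(h·4πr_o²) = 1/(21.2×4π×0.8404²) = 0.005315 K/W
R_total = 0.4973 K/W
Q = ΔT/R_total = 50/0.4973

Q ≈ 101 W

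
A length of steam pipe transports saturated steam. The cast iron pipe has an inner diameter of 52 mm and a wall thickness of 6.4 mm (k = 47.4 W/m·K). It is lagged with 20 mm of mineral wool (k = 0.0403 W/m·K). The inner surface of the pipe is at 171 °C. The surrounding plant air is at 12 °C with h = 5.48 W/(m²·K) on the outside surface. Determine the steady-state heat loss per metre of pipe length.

q′ ≈ 64.8 W/m

For a radial system each layer contributes R = ln(r_out/r_in)/(2πkL); films add R = 1/(hA).
R_cast iron pipe wall = ln(32.4/26)/(2π×47.4×1) = 7.389×10^-4 K/W
R_mineral wool = ln(52.4/32.4)/(2π×0.0403×1) = 1.899 K/W
R_outer film = 1/(h_o·2πr_oL) = 1/(5.48×2π×0.0524×1) = 0.5543 K/W
R_total = 2.454 K/W
Q = ΔT/R_total = 159/2.454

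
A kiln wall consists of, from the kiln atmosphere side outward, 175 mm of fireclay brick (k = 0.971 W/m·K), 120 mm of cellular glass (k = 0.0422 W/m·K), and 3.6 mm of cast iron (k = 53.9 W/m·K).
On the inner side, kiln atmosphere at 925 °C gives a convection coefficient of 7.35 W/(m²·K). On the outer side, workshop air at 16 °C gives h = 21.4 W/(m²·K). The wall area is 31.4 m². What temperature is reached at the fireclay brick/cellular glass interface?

Using the resistance-network approach (series):
R_inner film = 1/(h_i·A) = 1/(7.35×31.4) = 0.004333 K/W
R_fireclay brick = L/(kA) = 0.175/(0.971×31.4) = 0.00574 K/W
R_cellular glass = L/(kA) = 0.12/(0.0422×31.4) = 0.09056 K/W
R_cast iron = L/(kA) = 0.0036/(53.9×31.4) = 2.127×10^-6 K/W
R_outer film = 1/(h_o·A) = 1/(21.4×31.4) = 0.001488 K/W
R_total = 0.1021 K/W;  Q = ΔT/R_total = 909/0.1021 = 8901 W
T_interface = T_inner − Q·ΣR(inner→interface) = 925 − 8900×0.01007

T ≈ 835 °C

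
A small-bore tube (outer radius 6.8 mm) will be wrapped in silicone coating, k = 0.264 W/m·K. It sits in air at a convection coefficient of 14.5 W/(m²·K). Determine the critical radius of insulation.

For a cylinder r_cr = k/h = 0.264/14.5
r_cr = 18.2 mm; since the bare radius (6.8 mm) is below r_cr, adding a thin layer of insulation will *increase* heat loss.

r_cr ≈ 18.2 mm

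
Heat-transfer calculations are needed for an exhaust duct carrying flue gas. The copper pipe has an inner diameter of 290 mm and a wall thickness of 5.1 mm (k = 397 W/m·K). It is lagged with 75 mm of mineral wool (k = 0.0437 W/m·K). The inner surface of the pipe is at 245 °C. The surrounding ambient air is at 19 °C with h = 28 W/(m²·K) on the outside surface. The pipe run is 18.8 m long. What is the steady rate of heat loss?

Q ≈ 2830 W

Treating each annulus and film as a series resistance:
R_copper pipe wall = ln(150.1/145)/(2π×397×18.8) = 7.371×10^-7 K/W
R_mineral wool = ln(225.1/150.1)/(2π×0.0437×18.8) = 0.0785 K/W
R_outer film = 1/(h_o·2πr_oL) = 1/(28×2π×0.2251×18.8) = 0.001343 K/W
R_total = 0.07985 K/W
Q = ΔT/R_total = 226/0.07985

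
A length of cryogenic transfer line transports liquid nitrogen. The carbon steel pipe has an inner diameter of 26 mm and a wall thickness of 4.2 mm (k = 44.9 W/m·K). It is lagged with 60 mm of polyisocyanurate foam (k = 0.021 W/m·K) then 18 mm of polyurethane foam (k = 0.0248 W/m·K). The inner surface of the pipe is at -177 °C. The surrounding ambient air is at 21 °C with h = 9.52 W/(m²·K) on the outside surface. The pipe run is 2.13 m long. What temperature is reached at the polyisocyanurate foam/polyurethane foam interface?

T ≈ -2.34 °C

Cylindrical conduction, so R = ln(r₂/r₁)/(2πkL) per layer, in series:
R_carbon steel pipe wall = ln(17.2/13)/(2π×44.9×2.13) = 4.659×10^-4 K/W
R_polyisocyanurate foam = ln(77.2/17.2)/(2π×0.021×2.13) = 5.342 K/W
R_polyurethane foam = ln(95.2/77.2)/(2π×0.0248×2.13) = 0.6315 K/W
R_outer film = 1/(h_o·2πr_oL) = 1/(9.52×2π×0.0952×2.13) = 0.08245 K/W
R_total = 6.057 K/W
Q = ΔT/R_total = 198/6.057
Q = 32.7 W
T_interface = T_inner + Q·ΣR(inner→interface) = -177 + 32.7×5.343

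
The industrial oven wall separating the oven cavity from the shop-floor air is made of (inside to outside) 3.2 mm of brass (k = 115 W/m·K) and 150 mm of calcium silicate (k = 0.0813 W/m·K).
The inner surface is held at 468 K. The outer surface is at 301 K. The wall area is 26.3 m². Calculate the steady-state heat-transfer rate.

Model the wall as resistances in series:
R_brass = L/(kA) = 0.0032/(115×26.3) = 1.058×10^-6 K/W
R_calcium silicate = L/(kA) = 0.15/(0.0813×26.3) = 0.07015 K/W
R_total = 0.07015 K/W
Q = ΔT / R_total = 167 / 0.07015

Q ≈ 2380 W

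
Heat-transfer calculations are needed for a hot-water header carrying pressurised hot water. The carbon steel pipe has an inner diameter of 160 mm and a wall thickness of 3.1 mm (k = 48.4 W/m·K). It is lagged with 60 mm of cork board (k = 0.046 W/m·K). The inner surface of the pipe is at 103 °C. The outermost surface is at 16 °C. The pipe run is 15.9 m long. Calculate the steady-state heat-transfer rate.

Radial resistances (cylindrical: R_cond = ln(r_o/r_i)/(2πkL), R_conv = 1/(h·2πrL)):
R_carbon steel pipe wall = ln(83.1/80)/(2π×48.4×15.9) = 7.863×10^-6 K/W
R_cork board = ln(143.1/83.1)/(2π×0.046×15.9) = 0.1183 K/W
R_total = 0.1183 K/W
Q = ΔT/R_total = 87/0.1183

Q ≈ 736 W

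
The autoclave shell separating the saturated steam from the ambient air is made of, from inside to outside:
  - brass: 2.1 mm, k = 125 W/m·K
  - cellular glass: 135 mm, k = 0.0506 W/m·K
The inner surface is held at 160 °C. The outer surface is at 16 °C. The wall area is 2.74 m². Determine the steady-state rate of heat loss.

Q ≈ 148 W

Treating each layer as a thermal resistance in series:
R_brass = L/(kA) = 0.0021/(125×2.74) = 6.131×10^-6 K/W
R_cellular glass = L/(kA) = 0.135/(0.0506×2.74) = 0.9737 K/W
R_total = 0.9737 K/W
Q = ΔT / R_total = 144 / 0.9737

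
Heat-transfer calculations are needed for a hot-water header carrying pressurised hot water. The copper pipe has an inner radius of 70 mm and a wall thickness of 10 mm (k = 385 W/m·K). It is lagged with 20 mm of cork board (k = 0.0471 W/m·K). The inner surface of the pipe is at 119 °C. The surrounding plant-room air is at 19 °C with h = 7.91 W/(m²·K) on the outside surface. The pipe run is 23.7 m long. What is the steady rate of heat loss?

Q ≈ 2480 W

Per-layer cylindrical resistances, series-summed:
R_copper pipe wall = ln(80/70)/(2π×385×23.7) = 2.329×10^-6 K/W
R_cork board = ln(100/80)/(2π×0.0471×23.7) = 0.03182 K/W
R_outer film = 1/(h_o·2πr_oL) = 1/(7.91×2π×0.1×23.7) = 0.00849 K/W
R_total = 0.04031 K/W
Q = ΔT/R_total = 100/0.04031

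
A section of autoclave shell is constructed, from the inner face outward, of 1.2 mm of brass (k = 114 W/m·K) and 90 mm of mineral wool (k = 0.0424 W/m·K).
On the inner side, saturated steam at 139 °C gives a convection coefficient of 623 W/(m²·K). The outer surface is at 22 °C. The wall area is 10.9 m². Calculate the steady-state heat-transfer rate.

Series thermal resistances:
R_inner film = 1/(h_i·A) = 1/(623×10.9) = 1.473×10^-4 K/W
R_brass = L/(kA) = 0.0012/(114×10.9) = 9.657×10^-7 K/W
R_mineral wool = L/(kA) = 0.09/(0.0424×10.9) = 0.1947 K/W
R_total = 0.1949 K/W
Q = ΔT / R_total = 117 / 0.1949

Q ≈ 600 W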